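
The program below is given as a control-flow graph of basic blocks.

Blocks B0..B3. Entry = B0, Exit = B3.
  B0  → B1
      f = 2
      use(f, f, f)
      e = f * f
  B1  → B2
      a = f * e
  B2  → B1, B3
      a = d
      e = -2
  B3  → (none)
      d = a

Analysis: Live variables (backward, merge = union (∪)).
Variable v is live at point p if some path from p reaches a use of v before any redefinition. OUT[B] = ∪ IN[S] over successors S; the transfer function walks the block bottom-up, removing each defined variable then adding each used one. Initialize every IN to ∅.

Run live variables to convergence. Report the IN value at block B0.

Per-block solution:
  B0:  IN={d}  OUT={d, e, f}
  B1:  IN={d, e, f}  OUT={d, f}
  B2:  IN={d, f}  OUT={a, d, e, f}
  B3:  IN={a}  OUT={}

Merge at B0: OUT[B0] = IN[B1] = {d, e, f}
Applying B0's transfer function to that OUT value gives IN[B0] (row B0 above).

Answer: {d}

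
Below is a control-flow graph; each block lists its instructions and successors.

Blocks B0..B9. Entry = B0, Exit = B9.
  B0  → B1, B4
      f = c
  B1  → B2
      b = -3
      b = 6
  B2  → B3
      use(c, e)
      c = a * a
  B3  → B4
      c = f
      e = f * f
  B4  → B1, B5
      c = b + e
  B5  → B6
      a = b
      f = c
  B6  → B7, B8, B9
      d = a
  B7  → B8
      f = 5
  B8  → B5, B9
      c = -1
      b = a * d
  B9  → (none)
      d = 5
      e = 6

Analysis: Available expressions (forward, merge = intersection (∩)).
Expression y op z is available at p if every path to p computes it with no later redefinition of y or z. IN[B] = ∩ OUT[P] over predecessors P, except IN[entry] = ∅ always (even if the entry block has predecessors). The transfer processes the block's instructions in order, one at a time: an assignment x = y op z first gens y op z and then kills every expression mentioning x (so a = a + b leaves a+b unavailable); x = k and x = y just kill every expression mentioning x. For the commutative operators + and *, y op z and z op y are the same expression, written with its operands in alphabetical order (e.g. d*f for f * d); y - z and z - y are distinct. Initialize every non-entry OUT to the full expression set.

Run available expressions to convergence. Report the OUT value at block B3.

Fixpoint table:
  B0:   IN={}   OUT={}
  B1:   IN={}   OUT={}
  B2:   IN={}   OUT={a*a}
  B3:   IN={a*a}   OUT={a*a, f*f}
  B4:   IN={}   OUT={b+e}
  B5:   IN={}   OUT={}
  B6:   IN={}   OUT={}
  B7:   IN={}   OUT={}
  B8:   IN={}   OUT={a*d}
  B9:   IN={}   OUT={}

Merge at B3: IN[B3] = OUT[B2] = {a*a}
Applying B3's transfer function to that IN value gives OUT[B3] (row B3 above).

Answer: {a*a, f*f}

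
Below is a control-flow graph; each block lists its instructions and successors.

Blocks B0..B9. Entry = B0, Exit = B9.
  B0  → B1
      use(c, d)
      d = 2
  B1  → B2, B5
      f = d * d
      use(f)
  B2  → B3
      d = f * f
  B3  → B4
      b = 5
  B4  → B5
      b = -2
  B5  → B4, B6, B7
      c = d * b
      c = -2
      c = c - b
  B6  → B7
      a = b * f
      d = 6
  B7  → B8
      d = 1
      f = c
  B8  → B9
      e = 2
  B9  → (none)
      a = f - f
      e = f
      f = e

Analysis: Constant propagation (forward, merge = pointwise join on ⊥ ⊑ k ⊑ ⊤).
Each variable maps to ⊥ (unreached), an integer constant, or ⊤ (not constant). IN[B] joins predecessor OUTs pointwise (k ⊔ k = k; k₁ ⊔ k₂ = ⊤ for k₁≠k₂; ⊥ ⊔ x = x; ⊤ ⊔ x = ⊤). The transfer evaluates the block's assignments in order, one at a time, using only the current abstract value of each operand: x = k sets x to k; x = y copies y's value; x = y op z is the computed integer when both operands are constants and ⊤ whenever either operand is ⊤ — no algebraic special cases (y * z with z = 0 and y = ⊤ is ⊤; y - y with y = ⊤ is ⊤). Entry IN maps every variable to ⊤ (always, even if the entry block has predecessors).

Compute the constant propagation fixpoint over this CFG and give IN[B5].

Answer: {a: ⊤, b: ⊤, c: ⊤, d: ⊤, e: ⊤, f: 4}

Trace:
Fixpoint table:
  B0: | IN=(all ⊤) | OUT={d:2; rest ⊤}
  B1: | IN={d:2; rest ⊤} | OUT={d:2, f:4; rest ⊤}
  B2: | IN={d:2, f:4; rest ⊤} | OUT={d:16, f:4; rest ⊤}
  B3: | IN={d:16, f:4; rest ⊤} | OUT={b:5, d:16, f:4; rest ⊤}
  B4: | IN={f:4; rest ⊤} | OUT={b:-2, f:4; rest ⊤}
  B5: | IN={f:4; rest ⊤} | OUT={f:4; rest ⊤}
  B6: | IN={f:4; rest ⊤} | OUT={d:6, f:4; rest ⊤}
  B7: | IN={f:4; rest ⊤} | OUT={d:1; rest ⊤}
  B8: | IN={d:1; rest ⊤} | OUT={d:1, e:2; rest ⊤}
  B9: | IN={d:1, e:2; rest ⊤} | OUT={d:1; rest ⊤}

Merge at B5: IN[B5] = OUT[B1] ⊔ OUT[B4] = {a: ⊤, b: ⊤, c: ⊤, d: ⊤, e: ⊤, f: 4}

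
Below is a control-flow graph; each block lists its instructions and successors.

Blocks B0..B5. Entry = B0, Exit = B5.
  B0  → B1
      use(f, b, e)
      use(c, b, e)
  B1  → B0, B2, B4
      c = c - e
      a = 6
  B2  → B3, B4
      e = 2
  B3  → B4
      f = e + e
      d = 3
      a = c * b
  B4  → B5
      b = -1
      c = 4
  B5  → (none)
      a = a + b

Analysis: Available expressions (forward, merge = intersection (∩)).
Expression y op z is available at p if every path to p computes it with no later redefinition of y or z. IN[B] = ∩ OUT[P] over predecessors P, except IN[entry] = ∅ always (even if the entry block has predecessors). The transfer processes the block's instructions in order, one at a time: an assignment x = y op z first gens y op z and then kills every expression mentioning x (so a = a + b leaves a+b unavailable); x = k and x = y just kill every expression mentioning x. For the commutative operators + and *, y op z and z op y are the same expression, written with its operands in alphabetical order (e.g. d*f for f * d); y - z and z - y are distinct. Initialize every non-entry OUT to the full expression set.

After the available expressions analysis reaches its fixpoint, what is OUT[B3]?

Fixpoint table:
  B0: | IN={} | OUT={}
  B1: | IN={} | OUT={}
  B2: | IN={} | OUT={}
  B3: | IN={} | OUT={b*c, e+e}
  B4: | IN={} | OUT={}
  B5: | IN={} | OUT={}

Merge at B3: IN[B3] = OUT[B2] = {}
Applying B3's transfer function to that IN value gives OUT[B3] (row B3 above).

Answer: {b*c, e+e}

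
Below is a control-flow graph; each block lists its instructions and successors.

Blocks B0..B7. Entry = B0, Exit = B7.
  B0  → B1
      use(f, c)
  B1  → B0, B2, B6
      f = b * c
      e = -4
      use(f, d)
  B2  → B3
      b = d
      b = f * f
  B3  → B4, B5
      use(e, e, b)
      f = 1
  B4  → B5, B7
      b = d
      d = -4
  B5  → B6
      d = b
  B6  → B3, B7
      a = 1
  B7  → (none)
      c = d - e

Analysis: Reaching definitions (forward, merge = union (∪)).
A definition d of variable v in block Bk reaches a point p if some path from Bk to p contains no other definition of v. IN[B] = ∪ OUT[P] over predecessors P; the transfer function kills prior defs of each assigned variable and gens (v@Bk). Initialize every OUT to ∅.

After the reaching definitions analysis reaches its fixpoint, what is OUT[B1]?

Answer: {e@B1, f@B1}

Working:
Fixpoint table:
  B0:   IN={e@B1, f@B1}   OUT={e@B1, f@B1}
  B1:   IN={e@B1, f@B1}   OUT={e@B1, f@B1}
  B2:   IN={e@B1, f@B1}   OUT={b@B2, e@B1, f@B1}
  B3:   IN={a@B6, b@B2, b@B4, d@B5, e@B1, f@B1, f@B3}   OUT={a@B6, b@B2, b@B4, d@B5, e@B1, f@B3}
  B4:   IN={a@B6, b@B2, b@B4, d@B5, e@B1, f@B3}   OUT={a@B6, b@B4, d@B4, e@B1, f@B3}
  B5:   IN={a@B6, b@B2, b@B4, d@B4, d@B5, e@B1, f@B3}   OUT={a@B6, b@B2, b@B4, d@B5, e@B1, f@B3}
  B6:   IN={a@B6, b@B2, b@B4, d@B5, e@B1, f@B1, f@B3}   OUT={a@B6, b@B2, b@B4, d@B5, e@B1, f@B1, f@B3}
  B7:   IN={a@B6, b@B2, b@B4, d@B4, d@B5, e@B1, f@B1, f@B3}   OUT={a@B6, b@B2, b@B4, c@B7, d@B4, d@B5, e@B1, f@B1, f@B3}

Merge at B1: IN[B1] = OUT[B0] = {e@B1, f@B1}
Applying B1's transfer function to that IN value gives OUT[B1] (row B1 above).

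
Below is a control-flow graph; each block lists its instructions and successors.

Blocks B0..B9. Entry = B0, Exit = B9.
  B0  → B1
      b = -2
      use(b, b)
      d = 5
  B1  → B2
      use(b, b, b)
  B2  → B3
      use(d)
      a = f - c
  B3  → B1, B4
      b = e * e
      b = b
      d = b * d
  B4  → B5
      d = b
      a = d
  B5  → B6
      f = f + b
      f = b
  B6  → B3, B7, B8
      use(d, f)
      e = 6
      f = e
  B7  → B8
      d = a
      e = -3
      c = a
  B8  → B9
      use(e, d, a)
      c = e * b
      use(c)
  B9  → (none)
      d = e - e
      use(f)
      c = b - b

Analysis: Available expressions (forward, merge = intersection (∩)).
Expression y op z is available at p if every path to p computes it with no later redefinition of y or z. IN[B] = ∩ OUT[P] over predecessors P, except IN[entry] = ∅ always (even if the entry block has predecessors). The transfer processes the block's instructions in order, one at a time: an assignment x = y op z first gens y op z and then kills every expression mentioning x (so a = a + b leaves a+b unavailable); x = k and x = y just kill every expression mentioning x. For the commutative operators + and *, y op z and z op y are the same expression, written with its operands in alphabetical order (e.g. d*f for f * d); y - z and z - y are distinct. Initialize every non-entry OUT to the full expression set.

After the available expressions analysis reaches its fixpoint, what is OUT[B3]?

Per-block solution:
  B0:  IN={}  OUT={}
  B1:  IN={}  OUT={}
  B2:  IN={}  OUT={f-c}
  B3:  IN={}  OUT={e*e}
  B4:  IN={e*e}  OUT={e*e}
  B5:  IN={e*e}  OUT={e*e}
  B6:  IN={e*e}  OUT={}
  B7:  IN={}  OUT={}
  B8:  IN={}  OUT={b*e}
  B9:  IN={b*e}  OUT={b*e, b-b, e-e}

Merge at B3: IN[B3] = OUT[B2] ∩ OUT[B6] = {}
Applying B3's transfer function to that IN value gives OUT[B3] (row B3 above).

Answer: {e*e}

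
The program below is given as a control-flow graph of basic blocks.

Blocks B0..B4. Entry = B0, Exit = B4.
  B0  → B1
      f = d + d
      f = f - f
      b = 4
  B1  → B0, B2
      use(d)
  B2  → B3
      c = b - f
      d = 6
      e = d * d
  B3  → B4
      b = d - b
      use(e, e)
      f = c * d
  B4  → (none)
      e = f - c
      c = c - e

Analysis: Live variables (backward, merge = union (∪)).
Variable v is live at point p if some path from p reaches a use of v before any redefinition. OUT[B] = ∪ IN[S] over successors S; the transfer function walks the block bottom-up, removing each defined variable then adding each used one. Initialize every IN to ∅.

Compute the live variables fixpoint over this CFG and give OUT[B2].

Fixpoint table:
  B0:  IN={d}  OUT={b, d, f}
  B1:  IN={b, d, f}  OUT={b, d, f}
  B2:  IN={b, f}  OUT={b, c, d, e}
  B3:  IN={b, c, d, e}  OUT={c, f}
  B4:  IN={c, f}  OUT={}

Merge at B2: OUT[B2] = IN[B3] = {b, c, d, e}

Answer: {b, c, d, e}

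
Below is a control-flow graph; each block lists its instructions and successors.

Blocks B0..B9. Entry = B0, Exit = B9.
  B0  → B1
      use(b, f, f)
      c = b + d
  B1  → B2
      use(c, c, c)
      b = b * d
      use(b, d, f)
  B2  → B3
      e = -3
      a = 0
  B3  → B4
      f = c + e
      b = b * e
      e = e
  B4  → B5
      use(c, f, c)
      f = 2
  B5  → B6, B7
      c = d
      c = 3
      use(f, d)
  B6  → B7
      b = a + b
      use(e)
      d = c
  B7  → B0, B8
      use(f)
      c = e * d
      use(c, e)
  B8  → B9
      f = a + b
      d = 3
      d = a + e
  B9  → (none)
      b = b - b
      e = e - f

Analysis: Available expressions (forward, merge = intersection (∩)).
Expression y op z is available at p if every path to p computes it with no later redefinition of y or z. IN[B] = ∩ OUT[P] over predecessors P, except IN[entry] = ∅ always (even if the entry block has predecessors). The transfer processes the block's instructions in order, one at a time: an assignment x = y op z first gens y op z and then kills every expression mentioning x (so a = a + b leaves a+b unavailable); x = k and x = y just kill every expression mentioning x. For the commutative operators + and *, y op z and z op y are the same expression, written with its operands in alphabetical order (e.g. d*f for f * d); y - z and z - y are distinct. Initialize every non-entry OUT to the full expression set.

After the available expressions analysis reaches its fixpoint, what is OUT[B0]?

Converged values:
  B0:  IN={}  OUT={b+d}
  B1:  IN={b+d}  OUT={}
  B2:  IN={}  OUT={}
  B3:  IN={}  OUT={}
  B4:  IN={}  OUT={}
  B5:  IN={}  OUT={}
  B6:  IN={}  OUT={}
  B7:  IN={}  OUT={d*e}
  B8:  IN={d*e}  OUT={a+b, a+e}
  B9:  IN={a+b, a+e}  OUT={}

Merge at B0 (entry node, so the boundary value {} is joined with the incoming edge(s)): IN[B0] = {} ∩ OUT[B7] = {}
Applying B0's transfer function to that IN value gives OUT[B0] (row B0 above).

Answer: {b+d}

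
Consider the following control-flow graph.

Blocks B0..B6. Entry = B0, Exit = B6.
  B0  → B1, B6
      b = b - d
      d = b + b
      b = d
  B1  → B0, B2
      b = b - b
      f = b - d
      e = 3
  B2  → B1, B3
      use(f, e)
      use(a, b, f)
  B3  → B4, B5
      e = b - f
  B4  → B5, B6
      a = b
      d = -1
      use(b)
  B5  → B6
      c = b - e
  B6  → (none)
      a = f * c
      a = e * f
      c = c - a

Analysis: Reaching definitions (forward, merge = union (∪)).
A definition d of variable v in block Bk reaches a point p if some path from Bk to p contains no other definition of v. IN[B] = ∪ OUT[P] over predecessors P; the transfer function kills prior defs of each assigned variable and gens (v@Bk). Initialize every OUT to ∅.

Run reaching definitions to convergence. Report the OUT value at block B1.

Per-block solution:
  B0:   IN={b@B1, d@B0, e@B1, f@B1}   OUT={b@B0, d@B0, e@B1, f@B1}
  B1:   IN={b@B0, b@B1, d@B0, e@B1, f@B1}   OUT={b@B1, d@B0, e@B1, f@B1}
  B2:   IN={b@B1, d@B0, e@B1, f@B1}   OUT={b@B1, d@B0, e@B1, f@B1}
  B3:   IN={b@B1, d@B0, e@B1, f@B1}   OUT={b@B1, d@B0, e@B3, f@B1}
  B4:   IN={b@B1, d@B0, e@B3, f@B1}   OUT={a@B4, b@B1, d@B4, e@B3, f@B1}
  B5:   IN={a@B4, b@B1, d@B0, d@B4, e@B3, f@B1}   OUT={a@B4, b@B1, c@B5, d@B0, d@B4, e@B3, f@B1}
  B6:   IN={a@B4, b@B0, b@B1, c@B5, d@B0, d@B4, e@B1, e@B3, f@B1}   OUT={a@B6, b@B0, b@B1, c@B6, d@B0, d@B4, e@B1, e@B3, f@B1}

Merge at B1: IN[B1] = OUT[B0] ⊔ OUT[B2] = {b@B0, b@B1, d@B0, e@B1, f@B1}
Applying B1's transfer function to that IN value gives OUT[B1] (row B1 above).

Answer: {b@B1, d@B0, e@B1, f@B1}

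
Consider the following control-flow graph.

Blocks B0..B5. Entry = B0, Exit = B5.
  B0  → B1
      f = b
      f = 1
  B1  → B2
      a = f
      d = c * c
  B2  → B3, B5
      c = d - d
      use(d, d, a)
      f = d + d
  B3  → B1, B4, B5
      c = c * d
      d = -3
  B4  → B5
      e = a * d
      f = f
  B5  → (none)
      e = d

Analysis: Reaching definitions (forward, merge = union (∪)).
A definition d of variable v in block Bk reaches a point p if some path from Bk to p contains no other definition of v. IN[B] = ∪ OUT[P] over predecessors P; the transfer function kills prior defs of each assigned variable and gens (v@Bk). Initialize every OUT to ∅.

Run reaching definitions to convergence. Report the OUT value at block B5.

Converged values:
  B0:   IN={}   OUT={f@B0}
  B1:   IN={a@B1, c@B3, d@B3, f@B0, f@B2}   OUT={a@B1, c@B3, d@B1, f@B0, f@B2}
  B2:   IN={a@B1, c@B3, d@B1, f@B0, f@B2}   OUT={a@B1, c@B2, d@B1, f@B2}
  B3:   IN={a@B1, c@B2, d@B1, f@B2}   OUT={a@B1, c@B3, d@B3, f@B2}
  B4:   IN={a@B1, c@B3, d@B3, f@B2}   OUT={a@B1, c@B3, d@B3, e@B4, f@B4}
  B5:   IN={a@B1, c@B2, c@B3, d@B1, d@B3, e@B4, f@B2, f@B4}   OUT={a@B1, c@B2, c@B3, d@B1, d@B3, e@B5, f@B2, f@B4}

Merge at B5: IN[B5] = OUT[B2] ⊔ OUT[B3] ⊔ OUT[B4] = {a@B1, c@B2, c@B3, d@B1, d@B3, e@B4, f@B2, f@B4}
Applying B5's transfer function to that IN value gives OUT[B5] (row B5 above).

Answer: {a@B1, c@B2, c@B3, d@B1, d@B3, e@B5, f@B2, f@B4}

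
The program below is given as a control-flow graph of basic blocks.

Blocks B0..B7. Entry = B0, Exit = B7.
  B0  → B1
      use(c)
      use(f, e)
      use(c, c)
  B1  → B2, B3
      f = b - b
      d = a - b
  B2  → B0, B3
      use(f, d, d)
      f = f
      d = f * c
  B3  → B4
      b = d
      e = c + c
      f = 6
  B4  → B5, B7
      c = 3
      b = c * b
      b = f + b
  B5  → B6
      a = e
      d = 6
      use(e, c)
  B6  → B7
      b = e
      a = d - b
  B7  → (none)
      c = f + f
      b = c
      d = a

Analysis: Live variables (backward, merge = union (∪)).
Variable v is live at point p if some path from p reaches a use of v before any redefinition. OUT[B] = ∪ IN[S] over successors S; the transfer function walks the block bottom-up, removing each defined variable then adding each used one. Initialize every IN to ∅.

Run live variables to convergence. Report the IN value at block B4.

Answer: {a, b, e, f}

Derivation:
Fixpoint table:
  B0:   IN={a, b, c, e, f}   OUT={a, b, c, e}
  B1:   IN={a, b, c, e}   OUT={a, b, c, d, e, f}
  B2:   IN={a, b, c, d, e, f}   OUT={a, b, c, d, e, f}
  B3:   IN={a, c, d}   OUT={a, b, e, f}
  B4:   IN={a, b, e, f}   OUT={a, c, e, f}
  B5:   IN={c, e, f}   OUT={d, e, f}
  B6:   IN={d, e, f}   OUT={a, f}
  B7:   IN={a, f}   OUT={}

Merge at B4: OUT[B4] = IN[B5] ⊔ IN[B7] = {a, c, e, f}
Applying B4's transfer function to that OUT value gives IN[B4] (row B4 above).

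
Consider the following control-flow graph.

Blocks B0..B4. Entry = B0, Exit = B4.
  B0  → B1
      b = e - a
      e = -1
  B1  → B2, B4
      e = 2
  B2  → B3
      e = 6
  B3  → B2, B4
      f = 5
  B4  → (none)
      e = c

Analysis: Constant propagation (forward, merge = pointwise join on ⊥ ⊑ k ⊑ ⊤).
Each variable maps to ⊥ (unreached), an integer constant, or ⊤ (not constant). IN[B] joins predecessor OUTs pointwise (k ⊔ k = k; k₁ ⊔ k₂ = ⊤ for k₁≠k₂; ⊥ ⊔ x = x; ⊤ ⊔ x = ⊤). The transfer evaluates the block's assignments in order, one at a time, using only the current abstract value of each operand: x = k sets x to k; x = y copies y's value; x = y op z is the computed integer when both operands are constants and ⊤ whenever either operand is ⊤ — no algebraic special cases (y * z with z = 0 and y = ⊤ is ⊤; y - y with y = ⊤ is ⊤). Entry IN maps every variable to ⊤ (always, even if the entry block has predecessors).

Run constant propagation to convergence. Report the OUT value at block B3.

Per-block solution:
  B0: | IN=(all ⊤) | OUT={e:-1; rest ⊤}
  B1: | IN={e:-1; rest ⊤} | OUT={e:2; rest ⊤}
  B2: | IN=(all ⊤) | OUT={e:6; rest ⊤}
  B3: | IN={e:6; rest ⊤} | OUT={e:6, f:5; rest ⊤}
  B4: | IN=(all ⊤) | OUT=(all ⊤)

Merge at B3: IN[B3] = OUT[B2] = {a: ⊤, b: ⊤, c: ⊤, d: ⊤, e: 6, f: ⊤}
Applying B3's transfer function to that IN value gives OUT[B3] (row B3 above).

Answer: {a: ⊤, b: ⊤, c: ⊤, d: ⊤, e: 6, f: 5}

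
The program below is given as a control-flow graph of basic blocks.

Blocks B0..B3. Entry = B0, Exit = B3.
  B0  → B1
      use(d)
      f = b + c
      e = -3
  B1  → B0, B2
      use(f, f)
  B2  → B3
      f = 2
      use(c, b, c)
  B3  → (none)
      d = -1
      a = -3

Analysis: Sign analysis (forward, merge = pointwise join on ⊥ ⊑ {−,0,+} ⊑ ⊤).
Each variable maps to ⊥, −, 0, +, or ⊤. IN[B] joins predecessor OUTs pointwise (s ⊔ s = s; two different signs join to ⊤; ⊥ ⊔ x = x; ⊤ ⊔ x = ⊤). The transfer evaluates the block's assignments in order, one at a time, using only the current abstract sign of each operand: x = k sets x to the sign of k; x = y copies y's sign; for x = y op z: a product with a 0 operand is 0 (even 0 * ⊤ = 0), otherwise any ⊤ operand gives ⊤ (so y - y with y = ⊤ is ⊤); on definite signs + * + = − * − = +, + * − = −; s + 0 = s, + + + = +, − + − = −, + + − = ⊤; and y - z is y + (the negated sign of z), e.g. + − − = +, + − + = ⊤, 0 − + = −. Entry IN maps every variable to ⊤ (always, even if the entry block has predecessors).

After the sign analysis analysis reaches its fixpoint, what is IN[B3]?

Answer: {a: ⊤, b: ⊤, c: ⊤, d: ⊤, e: -, f: +}

Derivation:
Converged values:
  B0:  IN=(all ⊤)  OUT={e:-; rest ⊤}
  B1:  IN={e:-; rest ⊤}  OUT={e:-; rest ⊤}
  B2:  IN={e:-; rest ⊤}  OUT={e:-, f:+; rest ⊤}
  B3:  IN={e:-, f:+; rest ⊤}  OUT={a:-, d:-, e:-, f:+; rest ⊤}

Merge at B3: IN[B3] = OUT[B2] = {a: ⊤, b: ⊤, c: ⊤, d: ⊤, e: -, f: +}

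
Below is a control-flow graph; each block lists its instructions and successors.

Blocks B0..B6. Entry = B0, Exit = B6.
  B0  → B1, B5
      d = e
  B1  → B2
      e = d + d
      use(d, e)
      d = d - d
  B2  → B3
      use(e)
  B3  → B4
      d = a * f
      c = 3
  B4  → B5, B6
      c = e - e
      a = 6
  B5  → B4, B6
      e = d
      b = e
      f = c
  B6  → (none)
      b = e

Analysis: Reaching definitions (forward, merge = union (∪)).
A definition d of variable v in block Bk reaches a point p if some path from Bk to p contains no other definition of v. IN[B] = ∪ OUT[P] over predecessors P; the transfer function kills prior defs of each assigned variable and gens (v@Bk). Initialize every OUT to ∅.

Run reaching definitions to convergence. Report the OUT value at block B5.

Per-block solution:
  B0:  IN={}  OUT={d@B0}
  B1:  IN={d@B0}  OUT={d@B1, e@B1}
  B2:  IN={d@B1, e@B1}  OUT={d@B1, e@B1}
  B3:  IN={d@B1, e@B1}  OUT={c@B3, d@B3, e@B1}
  B4:  IN={a@B4, b@B5, c@B3, c@B4, d@B0, d@B3, e@B1, e@B5, f@B5}  OUT={a@B4, b@B5, c@B4, d@B0, d@B3, e@B1, e@B5, f@B5}
  B5:  IN={a@B4, b@B5, c@B4, d@B0, d@B3, e@B1, e@B5, f@B5}  OUT={a@B4, b@B5, c@B4, d@B0, d@B3, e@B5, f@B5}
  B6:  IN={a@B4, b@B5, c@B4, d@B0, d@B3, e@B1, e@B5, f@B5}  OUT={a@B4, b@B6, c@B4, d@B0, d@B3, e@B1, e@B5, f@B5}

Merge at B5: IN[B5] = OUT[B0] ⊔ OUT[B4] = {a@B4, b@B5, c@B4, d@B0, d@B3, e@B1, e@B5, f@B5}
Applying B5's transfer function to that IN value gives OUT[B5] (row B5 above).

Answer: {a@B4, b@B5, c@B4, d@B0, d@B3, e@B5, f@B5}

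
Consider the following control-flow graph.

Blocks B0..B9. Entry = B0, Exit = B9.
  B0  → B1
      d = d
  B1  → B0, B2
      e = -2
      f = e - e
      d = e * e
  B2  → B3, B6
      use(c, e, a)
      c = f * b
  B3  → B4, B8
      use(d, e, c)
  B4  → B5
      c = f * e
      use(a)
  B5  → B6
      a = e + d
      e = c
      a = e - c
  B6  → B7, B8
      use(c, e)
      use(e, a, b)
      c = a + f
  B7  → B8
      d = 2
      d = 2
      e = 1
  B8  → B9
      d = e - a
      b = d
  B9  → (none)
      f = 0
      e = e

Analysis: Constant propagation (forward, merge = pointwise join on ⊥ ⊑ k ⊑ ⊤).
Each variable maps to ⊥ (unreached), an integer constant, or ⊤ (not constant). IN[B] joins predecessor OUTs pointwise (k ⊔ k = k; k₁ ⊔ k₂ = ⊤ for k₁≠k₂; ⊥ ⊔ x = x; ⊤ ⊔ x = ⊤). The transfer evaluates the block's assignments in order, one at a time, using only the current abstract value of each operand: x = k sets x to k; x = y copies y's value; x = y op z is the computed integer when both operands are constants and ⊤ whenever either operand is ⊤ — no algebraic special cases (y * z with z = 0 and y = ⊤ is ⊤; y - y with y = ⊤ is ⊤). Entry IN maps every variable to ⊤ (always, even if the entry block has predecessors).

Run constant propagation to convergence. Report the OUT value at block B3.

Answer: {a: ⊤, b: ⊤, c: ⊤, d: 4, e: -2, f: 0}

Trace:
Per-block solution:
  B0: | IN=(all ⊤) | OUT=(all ⊤)
  B1: | IN=(all ⊤) | OUT={d:4, e:-2, f:0; rest ⊤}
  B2: | IN={d:4, e:-2, f:0; rest ⊤} | OUT={d:4, e:-2, f:0; rest ⊤}
  B3: | IN={d:4, e:-2, f:0; rest ⊤} | OUT={d:4, e:-2, f:0; rest ⊤}
  B4: | IN={d:4, e:-2, f:0; rest ⊤} | OUT={c:0, d:4, e:-2, f:0; rest ⊤}
  B5: | IN={c:0, d:4, e:-2, f:0; rest ⊤} | OUT={a:0, c:0, d:4, e:0, f:0; rest ⊤}
  B6: | IN={d:4, f:0; rest ⊤} | OUT={d:4, f:0; rest ⊤}
  B7: | IN={d:4, f:0; rest ⊤} | OUT={d:2, e:1, f:0; rest ⊤}
  B8: | IN={f:0; rest ⊤} | OUT={f:0; rest ⊤}
  B9: | IN={f:0; rest ⊤} | OUT={f:0; rest ⊤}

Merge at B3: IN[B3] = OUT[B2] = {a: ⊤, b: ⊤, c: ⊤, d: 4, e: -2, f: 0}
Applying B3's transfer function to that IN value gives OUT[B3] (row B3 above).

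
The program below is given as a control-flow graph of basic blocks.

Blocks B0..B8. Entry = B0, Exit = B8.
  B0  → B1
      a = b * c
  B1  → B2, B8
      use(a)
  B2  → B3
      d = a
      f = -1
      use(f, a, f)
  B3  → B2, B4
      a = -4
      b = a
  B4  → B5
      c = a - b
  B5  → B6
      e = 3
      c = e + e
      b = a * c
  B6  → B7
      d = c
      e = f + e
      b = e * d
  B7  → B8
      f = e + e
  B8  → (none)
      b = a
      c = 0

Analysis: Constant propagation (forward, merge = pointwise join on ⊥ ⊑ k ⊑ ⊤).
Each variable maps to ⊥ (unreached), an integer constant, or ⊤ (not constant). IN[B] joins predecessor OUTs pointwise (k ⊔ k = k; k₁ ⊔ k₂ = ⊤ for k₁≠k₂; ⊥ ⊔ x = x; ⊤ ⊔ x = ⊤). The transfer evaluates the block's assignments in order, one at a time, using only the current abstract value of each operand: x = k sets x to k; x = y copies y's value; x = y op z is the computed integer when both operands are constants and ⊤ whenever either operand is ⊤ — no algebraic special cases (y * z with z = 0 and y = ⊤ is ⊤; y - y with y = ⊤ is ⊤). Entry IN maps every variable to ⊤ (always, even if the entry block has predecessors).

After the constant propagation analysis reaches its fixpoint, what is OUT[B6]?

Per-block solution:
  B0:   IN=(all ⊤)   OUT=(all ⊤)
  B1:   IN=(all ⊤)   OUT=(all ⊤)
  B2:   IN=(all ⊤)   OUT={f:-1; rest ⊤}
  B3:   IN={f:-1; rest ⊤}   OUT={a:-4, b:-4, f:-1; rest ⊤}
  B4:   IN={a:-4, b:-4, f:-1; rest ⊤}   OUT={a:-4, b:-4, c:0, f:-1; rest ⊤}
  B5:   IN={a:-4, b:-4, c:0, f:-1; rest ⊤}   OUT={a:-4, b:-24, c:6, e:3, f:-1; rest ⊤}
  B6:   IN={a:-4, b:-24, c:6, e:3, f:-1; rest ⊤}   OUT={a:-4, b:12, c:6, d:6, e:2, f:-1; rest ⊤}
  B7:   IN={a:-4, b:12, c:6, d:6, e:2, f:-1; rest ⊤}   OUT={a:-4, b:12, c:6, d:6, e:2, f:4; rest ⊤}
  B8:   IN=(all ⊤)   OUT={c:0; rest ⊤}

Merge at B6: IN[B6] = OUT[B5] = {a: -4, b: -24, c: 6, d: ⊤, e: 3, f: -1}
Applying B6's transfer function to that IN value gives OUT[B6] (row B6 above).

Answer: {a: -4, b: 12, c: 6, d: 6, e: 2, f: -1}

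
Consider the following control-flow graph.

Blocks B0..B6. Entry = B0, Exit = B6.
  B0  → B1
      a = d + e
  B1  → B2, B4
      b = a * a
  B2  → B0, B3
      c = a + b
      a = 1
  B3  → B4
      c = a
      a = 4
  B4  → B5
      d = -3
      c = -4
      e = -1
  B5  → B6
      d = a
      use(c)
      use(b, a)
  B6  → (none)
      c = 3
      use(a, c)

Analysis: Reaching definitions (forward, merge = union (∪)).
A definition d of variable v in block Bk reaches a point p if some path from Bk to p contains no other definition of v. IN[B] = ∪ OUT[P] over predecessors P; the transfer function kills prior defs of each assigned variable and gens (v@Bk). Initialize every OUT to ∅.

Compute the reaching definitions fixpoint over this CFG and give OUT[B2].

Converged values:
  B0:  IN={a@B2, b@B1, c@B2}  OUT={a@B0, b@B1, c@B2}
  B1:  IN={a@B0, b@B1, c@B2}  OUT={a@B0, b@B1, c@B2}
  B2:  IN={a@B0, b@B1, c@B2}  OUT={a@B2, b@B1, c@B2}
  B3:  IN={a@B2, b@B1, c@B2}  OUT={a@B3, b@B1, c@B3}
  B4:  IN={a@B0, a@B3, b@B1, c@B2, c@B3}  OUT={a@B0, a@B3, b@B1, c@B4, d@B4, e@B4}
  B5:  IN={a@B0, a@B3, b@B1, c@B4, d@B4, e@B4}  OUT={a@B0, a@B3, b@B1, c@B4, d@B5, e@B4}
  B6:  IN={a@B0, a@B3, b@B1, c@B4, d@B5, e@B4}  OUT={a@B0, a@B3, b@B1, c@B6, d@B5, e@B4}

Merge at B2: IN[B2] = OUT[B1] = {a@B0, b@B1, c@B2}
Applying B2's transfer function to that IN value gives OUT[B2] (row B2 above).

Answer: {a@B2, b@B1, c@B2}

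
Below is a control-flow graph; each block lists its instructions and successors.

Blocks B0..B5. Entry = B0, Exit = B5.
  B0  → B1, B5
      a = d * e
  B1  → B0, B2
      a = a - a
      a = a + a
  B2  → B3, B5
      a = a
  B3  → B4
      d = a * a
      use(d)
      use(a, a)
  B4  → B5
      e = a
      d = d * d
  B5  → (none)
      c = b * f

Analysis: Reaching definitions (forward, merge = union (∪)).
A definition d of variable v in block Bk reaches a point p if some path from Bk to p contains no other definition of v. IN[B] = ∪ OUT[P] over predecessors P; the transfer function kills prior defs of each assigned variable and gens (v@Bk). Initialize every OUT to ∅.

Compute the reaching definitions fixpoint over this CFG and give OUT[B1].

Answer: {a@B1}

Trace:
Converged values:
  B0: | IN={a@B1} | OUT={a@B0}
  B1: | IN={a@B0} | OUT={a@B1}
  B2: | IN={a@B1} | OUT={a@B2}
  B3: | IN={a@B2} | OUT={a@B2, d@B3}
  B4: | IN={a@B2, d@B3} | OUT={a@B2, d@B4, e@B4}
  B5: | IN={a@B0, a@B2, d@B4, e@B4} | OUT={a@B0, a@B2, c@B5, d@B4, e@B4}

Merge at B1: IN[B1] = OUT[B0] = {a@B0}
Applying B1's transfer function to that IN value gives OUT[B1] (row B1 above).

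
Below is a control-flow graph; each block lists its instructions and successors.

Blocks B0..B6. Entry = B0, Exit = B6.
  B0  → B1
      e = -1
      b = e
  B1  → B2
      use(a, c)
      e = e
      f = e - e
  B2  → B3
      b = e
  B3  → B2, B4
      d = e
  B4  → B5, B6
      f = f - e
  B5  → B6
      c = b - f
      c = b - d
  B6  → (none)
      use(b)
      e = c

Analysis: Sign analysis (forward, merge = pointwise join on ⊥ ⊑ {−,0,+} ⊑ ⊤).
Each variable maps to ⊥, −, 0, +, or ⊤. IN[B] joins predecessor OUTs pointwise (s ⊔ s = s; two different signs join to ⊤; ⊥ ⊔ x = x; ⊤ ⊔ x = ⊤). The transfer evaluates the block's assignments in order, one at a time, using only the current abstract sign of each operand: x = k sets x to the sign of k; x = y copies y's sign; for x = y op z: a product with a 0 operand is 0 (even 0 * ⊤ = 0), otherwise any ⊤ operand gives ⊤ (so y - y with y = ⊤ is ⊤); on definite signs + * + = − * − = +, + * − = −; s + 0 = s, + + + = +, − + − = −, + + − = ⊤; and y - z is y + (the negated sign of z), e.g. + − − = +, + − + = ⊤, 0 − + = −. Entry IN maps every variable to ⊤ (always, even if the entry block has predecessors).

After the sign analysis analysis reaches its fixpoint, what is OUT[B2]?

Per-block solution:
  B0: | IN=(all ⊤) | OUT={b:-, e:-; rest ⊤}
  B1: | IN={b:-, e:-; rest ⊤} | OUT={b:-, e:-; rest ⊤}
  B2: | IN={b:-, e:-; rest ⊤} | OUT={b:-, e:-; rest ⊤}
  B3: | IN={b:-, e:-; rest ⊤} | OUT={b:-, d:-, e:-; rest ⊤}
  B4: | IN={b:-, d:-, e:-; rest ⊤} | OUT={b:-, d:-, e:-; rest ⊤}
  B5: | IN={b:-, d:-, e:-; rest ⊤} | OUT={b:-, d:-, e:-; rest ⊤}
  B6: | IN={b:-, d:-, e:-; rest ⊤} | OUT={b:-, d:-; rest ⊤}

Merge at B2: IN[B2] = OUT[B1] ⊔ OUT[B3] = {a: ⊤, b: -, c: ⊤, d: ⊤, e: -, f: ⊤}
Applying B2's transfer function to that IN value gives OUT[B2] (row B2 above).

Answer: {a: ⊤, b: -, c: ⊤, d: ⊤, e: -, f: ⊤}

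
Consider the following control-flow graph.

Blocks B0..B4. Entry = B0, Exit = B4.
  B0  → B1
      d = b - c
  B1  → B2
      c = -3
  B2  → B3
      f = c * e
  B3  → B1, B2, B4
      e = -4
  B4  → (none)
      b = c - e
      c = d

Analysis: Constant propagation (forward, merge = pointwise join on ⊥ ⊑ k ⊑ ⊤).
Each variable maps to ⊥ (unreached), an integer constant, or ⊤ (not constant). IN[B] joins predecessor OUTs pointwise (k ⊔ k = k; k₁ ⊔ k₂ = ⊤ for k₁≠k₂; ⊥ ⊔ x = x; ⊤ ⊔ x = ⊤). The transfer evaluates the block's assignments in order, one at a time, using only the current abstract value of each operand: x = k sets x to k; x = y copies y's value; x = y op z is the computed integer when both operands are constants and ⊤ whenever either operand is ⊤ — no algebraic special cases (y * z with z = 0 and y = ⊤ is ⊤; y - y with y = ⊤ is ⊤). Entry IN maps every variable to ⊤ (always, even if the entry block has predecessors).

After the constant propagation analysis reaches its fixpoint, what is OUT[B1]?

Converged values:
  B0:   IN=(all ⊤)   OUT=(all ⊤)
  B1:   IN=(all ⊤)   OUT={c:-3; rest ⊤}
  B2:   IN={c:-3; rest ⊤}   OUT={c:-3; rest ⊤}
  B3:   IN={c:-3; rest ⊤}   OUT={c:-3, e:-4; rest ⊤}
  B4:   IN={c:-3, e:-4; rest ⊤}   OUT={b:1, e:-4; rest ⊤}

Merge at B1: IN[B1] = OUT[B0] ⊔ OUT[B3] = {a: ⊤, b: ⊤, c: ⊤, d: ⊤, e: ⊤, f: ⊤}
Applying B1's transfer function to that IN value gives OUT[B1] (row B1 above).

Answer: {a: ⊤, b: ⊤, c: -3, d: ⊤, e: ⊤, f: ⊤}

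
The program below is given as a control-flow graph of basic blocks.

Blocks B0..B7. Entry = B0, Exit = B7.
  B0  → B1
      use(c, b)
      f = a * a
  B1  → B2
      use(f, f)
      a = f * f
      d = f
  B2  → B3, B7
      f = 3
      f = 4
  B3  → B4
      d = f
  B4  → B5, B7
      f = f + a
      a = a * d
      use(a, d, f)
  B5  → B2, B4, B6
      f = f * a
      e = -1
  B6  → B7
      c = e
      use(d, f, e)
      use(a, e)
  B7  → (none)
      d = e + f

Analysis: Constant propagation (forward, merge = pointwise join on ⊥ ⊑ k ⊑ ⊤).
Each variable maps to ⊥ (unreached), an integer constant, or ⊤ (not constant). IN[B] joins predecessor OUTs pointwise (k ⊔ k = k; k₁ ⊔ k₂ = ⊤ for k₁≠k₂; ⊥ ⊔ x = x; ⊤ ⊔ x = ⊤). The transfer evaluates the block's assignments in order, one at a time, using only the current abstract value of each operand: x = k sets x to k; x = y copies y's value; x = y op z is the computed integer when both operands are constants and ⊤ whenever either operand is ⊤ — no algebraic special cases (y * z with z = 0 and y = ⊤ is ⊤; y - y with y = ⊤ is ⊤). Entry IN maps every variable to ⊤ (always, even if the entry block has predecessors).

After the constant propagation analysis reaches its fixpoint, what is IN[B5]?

Per-block solution:
  B0: | IN=(all ⊤) | OUT=(all ⊤)
  B1: | IN=(all ⊤) | OUT=(all ⊤)
  B2: | IN=(all ⊤) | OUT={f:4; rest ⊤}
  B3: | IN={f:4; rest ⊤} | OUT={d:4, f:4; rest ⊤}
  B4: | IN={d:4; rest ⊤} | OUT={d:4; rest ⊤}
  B5: | IN={d:4; rest ⊤} | OUT={d:4, e:-1; rest ⊤}
  B6: | IN={d:4, e:-1; rest ⊤} | OUT={c:-1, d:4, e:-1; rest ⊤}
  B7: | IN=(all ⊤) | OUT=(all ⊤)

Merge at B5: IN[B5] = OUT[B4] = {a: ⊤, b: ⊤, c: ⊤, d: 4, e: ⊤, f: ⊤}

Answer: {a: ⊤, b: ⊤, c: ⊤, d: 4, e: ⊤, f: ⊤}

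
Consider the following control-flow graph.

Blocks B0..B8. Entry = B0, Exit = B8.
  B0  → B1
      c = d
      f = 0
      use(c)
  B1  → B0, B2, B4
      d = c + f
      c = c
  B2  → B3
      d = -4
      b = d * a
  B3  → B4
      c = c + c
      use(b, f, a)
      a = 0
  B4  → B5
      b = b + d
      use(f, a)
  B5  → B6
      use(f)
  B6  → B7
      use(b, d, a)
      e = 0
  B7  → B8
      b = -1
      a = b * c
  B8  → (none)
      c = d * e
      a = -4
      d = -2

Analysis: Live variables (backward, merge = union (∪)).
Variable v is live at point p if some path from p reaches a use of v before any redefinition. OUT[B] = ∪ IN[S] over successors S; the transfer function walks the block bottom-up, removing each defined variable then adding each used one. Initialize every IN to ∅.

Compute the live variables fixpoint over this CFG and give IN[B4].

Converged values:
  B0:   IN={a, b, d}   OUT={a, b, c, f}
  B1:   IN={a, b, c, f}   OUT={a, b, c, d, f}
  B2:   IN={a, c, f}   OUT={a, b, c, d, f}
  B3:   IN={a, b, c, d, f}   OUT={a, b, c, d, f}
  B4:   IN={a, b, c, d, f}   OUT={a, b, c, d, f}
  B5:   IN={a, b, c, d, f}   OUT={a, b, c, d}
  B6:   IN={a, b, c, d}   OUT={c, d, e}
  B7:   IN={c, d, e}   OUT={d, e}
  B8:   IN={d, e}   OUT={}

Merge at B4: OUT[B4] = IN[B5] = {a, b, c, d, f}
Applying B4's transfer function to that OUT value gives IN[B4] (row B4 above).

Answer: {a, b, c, d, f}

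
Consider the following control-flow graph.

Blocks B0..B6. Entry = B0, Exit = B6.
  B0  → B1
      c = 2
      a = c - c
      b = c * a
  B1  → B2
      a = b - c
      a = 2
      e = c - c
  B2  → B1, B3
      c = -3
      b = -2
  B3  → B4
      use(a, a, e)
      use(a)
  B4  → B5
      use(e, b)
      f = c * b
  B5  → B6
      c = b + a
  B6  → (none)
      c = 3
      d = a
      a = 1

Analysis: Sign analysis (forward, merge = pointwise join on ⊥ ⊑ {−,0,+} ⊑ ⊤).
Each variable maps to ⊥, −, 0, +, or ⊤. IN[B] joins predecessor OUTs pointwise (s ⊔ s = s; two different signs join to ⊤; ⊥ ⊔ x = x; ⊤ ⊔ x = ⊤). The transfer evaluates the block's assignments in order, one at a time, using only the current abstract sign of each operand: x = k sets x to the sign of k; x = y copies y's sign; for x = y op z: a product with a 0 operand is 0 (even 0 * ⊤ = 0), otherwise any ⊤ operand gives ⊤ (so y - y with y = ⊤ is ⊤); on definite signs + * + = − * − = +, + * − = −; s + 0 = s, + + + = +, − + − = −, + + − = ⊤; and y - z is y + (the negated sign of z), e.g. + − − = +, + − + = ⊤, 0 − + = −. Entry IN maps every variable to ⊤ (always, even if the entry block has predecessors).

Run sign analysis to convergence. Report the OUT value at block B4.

Answer: {a: +, b: -, c: -, d: ⊤, e: ⊤, f: +}

Derivation:
Per-block solution:
  B0:   IN=(all ⊤)   OUT={c:+; rest ⊤}
  B1:   IN=(all ⊤)   OUT={a:+; rest ⊤}
  B2:   IN={a:+; rest ⊤}   OUT={a:+, b:-, c:-; rest ⊤}
  B3:   IN={a:+, b:-, c:-; rest ⊤}   OUT={a:+, b:-, c:-; rest ⊤}
  B4:   IN={a:+, b:-, c:-; rest ⊤}   OUT={a:+, b:-, c:-, f:+; rest ⊤}
  B5:   IN={a:+, b:-, c:-, f:+; rest ⊤}   OUT={a:+, b:-, f:+; rest ⊤}
  B6:   IN={a:+, b:-, f:+; rest ⊤}   OUT={a:+, b:-, c:+, d:+, f:+; rest ⊤}

Merge at B4: IN[B4] = OUT[B3] = {a: +, b: -, c: -, d: ⊤, e: ⊤, f: ⊤}
Applying B4's transfer function to that IN value gives OUT[B4] (row B4 above).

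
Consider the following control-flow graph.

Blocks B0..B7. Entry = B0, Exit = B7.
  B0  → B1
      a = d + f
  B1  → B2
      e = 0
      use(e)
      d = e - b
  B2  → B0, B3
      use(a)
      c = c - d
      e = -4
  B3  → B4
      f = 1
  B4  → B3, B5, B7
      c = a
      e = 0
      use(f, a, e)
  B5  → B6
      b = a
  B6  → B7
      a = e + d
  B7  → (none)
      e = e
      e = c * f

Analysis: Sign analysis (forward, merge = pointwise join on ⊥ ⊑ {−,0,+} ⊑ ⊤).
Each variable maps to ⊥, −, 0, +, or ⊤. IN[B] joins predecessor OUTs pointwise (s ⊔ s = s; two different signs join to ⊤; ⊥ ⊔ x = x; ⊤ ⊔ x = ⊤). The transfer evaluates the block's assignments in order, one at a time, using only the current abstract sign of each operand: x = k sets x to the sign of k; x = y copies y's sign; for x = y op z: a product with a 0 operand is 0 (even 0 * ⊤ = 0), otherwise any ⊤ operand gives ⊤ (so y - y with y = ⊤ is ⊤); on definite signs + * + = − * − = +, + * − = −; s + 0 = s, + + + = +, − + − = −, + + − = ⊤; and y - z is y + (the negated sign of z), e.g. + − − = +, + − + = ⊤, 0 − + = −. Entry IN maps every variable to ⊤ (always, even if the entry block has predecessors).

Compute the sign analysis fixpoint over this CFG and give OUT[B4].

Fixpoint table:
  B0:   IN=(all ⊤)   OUT=(all ⊤)
  B1:   IN=(all ⊤)   OUT={e:0; rest ⊤}
  B2:   IN={e:0; rest ⊤}   OUT={e:-; rest ⊤}
  B3:   IN=(all ⊤)   OUT={f:+; rest ⊤}
  B4:   IN={f:+; rest ⊤}   OUT={e:0, f:+; rest ⊤}
  B5:   IN={e:0, f:+; rest ⊤}   OUT={e:0, f:+; rest ⊤}
  B6:   IN={e:0, f:+; rest ⊤}   OUT={e:0, f:+; rest ⊤}
  B7:   IN={e:0, f:+; rest ⊤}   OUT={f:+; rest ⊤}

Merge at B4: IN[B4] = OUT[B3] = {a: ⊤, b: ⊤, c: ⊤, d: ⊤, e: ⊤, f: +}
Applying B4's transfer function to that IN value gives OUT[B4] (row B4 above).

Answer: {a: ⊤, b: ⊤, c: ⊤, d: ⊤, e: 0, f: +}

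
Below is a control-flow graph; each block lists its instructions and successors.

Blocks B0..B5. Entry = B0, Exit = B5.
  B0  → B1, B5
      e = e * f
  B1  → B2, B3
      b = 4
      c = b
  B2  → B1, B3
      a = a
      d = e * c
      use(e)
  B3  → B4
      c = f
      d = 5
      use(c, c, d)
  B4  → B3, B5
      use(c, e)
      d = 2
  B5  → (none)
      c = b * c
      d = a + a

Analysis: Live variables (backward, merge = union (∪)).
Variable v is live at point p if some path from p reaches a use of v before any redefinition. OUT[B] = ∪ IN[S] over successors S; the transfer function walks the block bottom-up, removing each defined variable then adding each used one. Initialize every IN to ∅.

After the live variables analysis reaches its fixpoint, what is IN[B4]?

Per-block solution:
  B0:   IN={a, b, c, e, f}   OUT={a, b, c, e, f}
  B1:   IN={a, e, f}   OUT={a, b, c, e, f}
  B2:   IN={a, b, c, e, f}   OUT={a, b, e, f}
  B3:   IN={a, b, e, f}   OUT={a, b, c, e, f}
  B4:   IN={a, b, c, e, f}   OUT={a, b, c, e, f}
  B5:   IN={a, b, c}   OUT={}

Merge at B4: OUT[B4] = IN[B3] ⊔ IN[B5] = {a, b, c, e, f}
Applying B4's transfer function to that OUT value gives IN[B4] (row B4 above).

Answer: {a, b, c, e, f}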